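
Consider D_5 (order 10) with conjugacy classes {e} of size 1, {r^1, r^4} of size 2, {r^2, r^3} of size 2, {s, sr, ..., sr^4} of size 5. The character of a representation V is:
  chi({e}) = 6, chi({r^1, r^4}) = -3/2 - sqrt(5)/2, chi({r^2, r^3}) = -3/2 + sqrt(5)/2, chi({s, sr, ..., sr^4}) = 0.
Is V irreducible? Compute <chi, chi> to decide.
Not irreducible (reducible): <chi, chi> = 5 > 1.

Details: <chi, chi> = (1/|G|) sum_C |C| * |chi(C)|^2 = (1/10)[1*|6|^2 + 2*|-3/2 - sqrt(5)/2|^2 + 2*|-3/2 + sqrt(5)/2|^2 + 5*|0|^2]
  = (1/10)[(36) + (3*sqrt(5) + 7) + (7 - 3*sqrt(5)) + (0)] = 50/10 = 5.
A character is irreducible iff <chi, chi> = 1, so this representation is reducible.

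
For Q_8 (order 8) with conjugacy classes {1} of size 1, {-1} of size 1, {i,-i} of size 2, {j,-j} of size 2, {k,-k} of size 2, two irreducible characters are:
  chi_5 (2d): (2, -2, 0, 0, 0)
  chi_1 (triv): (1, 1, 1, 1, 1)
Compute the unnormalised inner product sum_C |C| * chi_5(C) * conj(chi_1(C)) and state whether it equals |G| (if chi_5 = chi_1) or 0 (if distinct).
Sum = 0; so <chi_5, chi_1> = 0 (distinct irreducibles are orthogonal).

Derivation: Compute term by term over conjugacy classes (|C| * chi_5(C) * conj(chi_1(C))):
  1*(2)*conj(1) + 1*(-2)*conj(1) + 2*(0)*conj(1) + 2*(0)*conj(1) + 2*(0)*conj(1)
  = (2) + (-2) + (0) + (0) + (0)
  = 0.
Dividing by |G| = 8 gives 0/8 = 0, matching the row-orthogonality relation <chi_5, chi_1> = [chi_5 = chi_1].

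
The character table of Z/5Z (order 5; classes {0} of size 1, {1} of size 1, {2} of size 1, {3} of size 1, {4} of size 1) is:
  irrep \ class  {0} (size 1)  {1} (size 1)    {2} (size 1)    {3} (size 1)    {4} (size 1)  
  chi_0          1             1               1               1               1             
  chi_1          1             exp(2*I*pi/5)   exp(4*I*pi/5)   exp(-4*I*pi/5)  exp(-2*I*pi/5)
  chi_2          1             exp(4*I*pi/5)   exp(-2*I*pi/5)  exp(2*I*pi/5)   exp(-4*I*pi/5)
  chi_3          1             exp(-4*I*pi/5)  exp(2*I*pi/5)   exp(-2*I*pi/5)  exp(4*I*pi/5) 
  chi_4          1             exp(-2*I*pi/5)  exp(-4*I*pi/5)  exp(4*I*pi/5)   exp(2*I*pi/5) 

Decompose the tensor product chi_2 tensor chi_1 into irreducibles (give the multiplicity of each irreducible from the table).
chi_2 tensor chi_1 = chi_3 (all other irreducibles have multiplicity 0).

Reasoning: The character of a tensor product is the pointwise product (chi_2 * chi_1)(C) = chi_2(C) * chi_1(C):
  {0}: (1)*(1), {1}: (exp(4*I*pi/5))*(exp(2*I*pi/5)), {2}: (exp(-2*I*pi/5))*(exp(4*I*pi/5)), {3}: (exp(2*I*pi/5))*(exp(-4*I*pi/5)), {4}: (exp(-4*I*pi/5))*(exp(-2*I*pi/5))
so (chi_2 * chi_1) takes values
  {0} -> 1, {1} -> exp(-4*I*pi/5), {2} -> exp(2*I*pi/5), {3} -> exp(-2*I*pi/5), {4} -> exp(4*I*pi/5).
Now take the inner product of this character with each irreducible chi from the table, <chi_2*chi_1, chi> = (1/5) sum_C |C| (chi_2*chi_1)(C) conj(chi(C)):
  <chi_2*chi_1, chi_0> = (1/5)[1*(1)*conj(1) + 1*(exp(-4*I*pi/5))*conj(1) + 1*(exp(2*I*pi/5))*conj(1) + 1*(exp(-2*I*pi/5))*conj(1) + 1*(exp(4*I*pi/5))*conj(1)]
      = (1/5)[(1) + (exp(-4*I*pi/5)) + (exp(2*I*pi/5)) + (exp(-2*I*pi/5)) + (exp(4*I*pi/5))] = 0/5 = 0
  <chi_2*chi_1, chi_1> = (1/5)[1*(1)*conj(1) + 1*(exp(-4*I*pi/5))*conj(exp(2*I*pi/5)) + 1*(exp(2*I*pi/5))*conj(exp(4*I*pi/5)) + 1*(exp(-2*I*pi/5))*conj(exp(-4*I*pi/5)) + 1*(exp(4*I*pi/5))*conj(exp(-2*I*pi/5))]
      = (1/5)[(1) + (exp(4*I*pi/5)) + (exp(-2*I*pi/5)) + (exp(2*I*pi/5)) + (exp(-4*I*pi/5))] = 0/5 = 0
  <chi_2*chi_1, chi_2> = (1/5)[1*(1)*conj(1) + 1*(exp(-4*I*pi/5))*conj(exp(4*I*pi/5)) + 1*(exp(2*I*pi/5))*conj(exp(-2*I*pi/5)) + 1*(exp(-2*I*pi/5))*conj(exp(2*I*pi/5)) + 1*(exp(4*I*pi/5))*conj(exp(-4*I*pi/5))]
      = (1/5)[(1) + (exp(2*I*pi/5)) + (exp(4*I*pi/5)) + (exp(-4*I*pi/5)) + (exp(-2*I*pi/5))] = 0/5 = 0
  <chi_2*chi_1, chi_3> = (1/5)[1*(1)*conj(1) + 1*(exp(-4*I*pi/5))*conj(exp(-4*I*pi/5)) + 1*(exp(2*I*pi/5))*conj(exp(2*I*pi/5)) + 1*(exp(-2*I*pi/5))*conj(exp(-2*I*pi/5)) + 1*(exp(4*I*pi/5))*conj(exp(4*I*pi/5))]
      = (1/5)[(1) + (1) + (1) + (1) + (1)] = 5/5 = 1
  <chi_2*chi_1, chi_4> = (1/5)[1*(1)*conj(1) + 1*(exp(-4*I*pi/5))*conj(exp(-2*I*pi/5)) + 1*(exp(2*I*pi/5))*conj(exp(-4*I*pi/5)) + 1*(exp(-2*I*pi/5))*conj(exp(4*I*pi/5)) + 1*(exp(4*I*pi/5))*conj(exp(2*I*pi/5))]
      = (1/5)[(1) + (exp(-2*I*pi/5)) + (exp(-4*I*pi/5)) + (exp(4*I*pi/5)) + (exp(2*I*pi/5))] = 0/5 = 0
(Exp terms are combined using exp(i*s)*conj(exp(i*t)) = exp(i*(s-t)), and sums of them are collapsed using the identity that for every m > 1 the m distinct m-th roots of unity sum to 0, e.g. 1 + exp(2*I*pi/3) + exp(-2*I*pi/3) = 0.)
Hence the multiplicities are chi_3: 1. Dimension check: dim(chi_2)*dim(chi_1) = 1*1 = 1 and sum (mult * dim) = 1*1 = 1.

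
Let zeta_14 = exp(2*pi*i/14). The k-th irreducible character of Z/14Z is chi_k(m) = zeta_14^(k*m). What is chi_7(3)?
chi_7(3) = zeta_14^21 = -1

Details: chi_7(3) = zeta_14^(7*3) = zeta_14^21. Since zeta_14^14 = 1, this equals zeta_14^7 = exp(2*pi*i*7/14) = -1.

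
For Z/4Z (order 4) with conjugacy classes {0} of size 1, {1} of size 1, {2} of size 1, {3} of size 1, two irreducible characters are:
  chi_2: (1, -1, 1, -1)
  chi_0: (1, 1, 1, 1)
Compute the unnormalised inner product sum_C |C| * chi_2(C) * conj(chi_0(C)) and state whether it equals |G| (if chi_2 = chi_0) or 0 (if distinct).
Sum = 0; so <chi_2, chi_0> = 0 (distinct irreducibles are orthogonal).

Details: Compute term by term over conjugacy classes (|C| * chi_2(C) * conj(chi_0(C))):
  1*(1)*conj(1) + 1*(-1)*conj(1) + 1*(1)*conj(1) + 1*(-1)*conj(1)
  = (1) + (-1) + (1) + (-1)
  = 0.
(Exp terms are combined using exp(i*s)*conj(exp(i*t)) = exp(i*(s-t)), and sums of them are collapsed using the identity that for every m > 1 the m distinct m-th roots of unity sum to 0, e.g. 1 + exp(2*I*pi/3) + exp(-2*I*pi/3) = 0.)
Dividing by |G| = 4 gives 0/4 = 0, matching the row-orthogonality relation <chi_2, chi_0> = [chi_2 = chi_0].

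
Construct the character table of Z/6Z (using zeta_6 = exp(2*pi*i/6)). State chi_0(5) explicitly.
Character table of Z/6Z (irreps indexed chi_0,...,chi_5 with chi_k(m) = zeta_6^(k*m), zeta_6 = exp(2*pi*i/6)):
  irrep \ class  {0} (size 1)  {1} (size 1)    {2} (size 1)    {3} (size 1)  {4} (size 1)    {5} (size 1)  
  chi_0          1             1               1               1             1               1             
  chi_1          1             exp(I*pi/3)     exp(2*I*pi/3)   -1            exp(-2*I*pi/3)  exp(-I*pi/3)  
  chi_2          1             exp(2*I*pi/3)   exp(-2*I*pi/3)  1             exp(2*I*pi/3)   exp(-2*I*pi/3)
  chi_3          1             -1              1               -1            1               -1            
  chi_4          1             exp(-2*I*pi/3)  exp(2*I*pi/3)   1             exp(-2*I*pi/3)  exp(2*I*pi/3) 
  chi_5          1             exp(-I*pi/3)    exp(-2*I*pi/3)  -1            exp(2*I*pi/3)   exp(I*pi/3)   

Spot check: chi_0(5) = zeta_6^(0*5) = zeta_6^0 = 1.

Derivation: Z/6Z is abelian, so all 6 irreducible complex representations are 1-dimensional. They are given by chi_k(m) = zeta_6^(k*m) for k = 0,...,5. Row orthogonality: sum_m chi_k(m) conj(chi_l(m)) = 6 * [k = l].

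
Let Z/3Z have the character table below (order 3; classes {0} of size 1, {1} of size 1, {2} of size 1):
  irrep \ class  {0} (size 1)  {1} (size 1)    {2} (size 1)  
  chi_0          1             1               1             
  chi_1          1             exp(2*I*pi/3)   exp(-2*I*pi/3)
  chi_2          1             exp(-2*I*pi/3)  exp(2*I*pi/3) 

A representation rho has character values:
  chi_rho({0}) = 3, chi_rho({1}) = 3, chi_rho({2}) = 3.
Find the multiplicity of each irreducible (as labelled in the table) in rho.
Multiplicities: chi_0: 3, chi_1: 0, chi_2: 0.

Proof sketch: Use <chi_rho, chi> = (1/|G|) sum_C |C| * chi_rho(C) * conj(chi(C)) with |G| = 3 for each irreducible chi in the table:
  <chi_rho, chi_0> = (1/3)[1*(3)*conj(1) + 1*(3)*conj(1) + 1*(3)*conj(1)]
      = (1/3)[(3) + (3) + (3)] = 9/3 = 3
  <chi_rho, chi_1> = (1/3)[1*(3)*conj(1) + 1*(3)*conj(exp(2*I*pi/3)) + 1*(3)*conj(exp(-2*I*pi/3))]
      = (1/3)[(3) + (3*exp(-2*I*pi/3)) + (3*exp(2*I*pi/3))] = 0/3 = 0
  <chi_rho, chi_2> = (1/3)[1*(3)*conj(1) + 1*(3)*conj(exp(-2*I*pi/3)) + 1*(3)*conj(exp(2*I*pi/3))]
      = (1/3)[(3) + (3*exp(2*I*pi/3)) + (3*exp(-2*I*pi/3))] = 0/3 = 0
(Exp terms are combined using exp(i*s)*conj(exp(i*t)) = exp(i*(s-t)), and sums of them are collapsed using the identity that for every m > 1 the m distinct m-th roots of unity sum to 0, e.g. 1 + exp(2*I*pi/3) + exp(-2*I*pi/3) = 0.)
Dimension check: dim(rho) = sum (mult * dim) = 3*1 + 0*1 + 0*1 = 3 = chi_rho(e) = 3.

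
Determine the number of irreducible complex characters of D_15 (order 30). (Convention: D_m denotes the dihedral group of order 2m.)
9

Why: The number of irreducible complex representations of a finite group equals its number of conjugacy classes. D_15 has 9 conjugacy classes ((n+3)/2 for n odd), so D_15 (order 30) has exactly 9 irreducible complex representations.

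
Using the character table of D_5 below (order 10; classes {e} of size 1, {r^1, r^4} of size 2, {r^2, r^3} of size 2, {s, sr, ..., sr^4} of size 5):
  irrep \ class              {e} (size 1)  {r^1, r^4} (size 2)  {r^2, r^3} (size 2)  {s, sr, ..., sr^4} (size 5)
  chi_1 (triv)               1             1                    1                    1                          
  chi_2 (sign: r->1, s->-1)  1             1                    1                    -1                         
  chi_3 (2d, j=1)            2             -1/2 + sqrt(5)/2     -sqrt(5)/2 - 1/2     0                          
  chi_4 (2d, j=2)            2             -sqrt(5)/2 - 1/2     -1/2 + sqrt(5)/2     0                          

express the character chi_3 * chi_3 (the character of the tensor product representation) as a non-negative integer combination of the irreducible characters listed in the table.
chi_3 tensor chi_3 = chi_1 + chi_2 + chi_4 (all other irreducibles have multiplicity 0).

Explanation: The character of a tensor product is the pointwise product (chi_3 * chi_3)(C) = chi_3(C) * chi_3(C):
  {e}: (2)*(2), {r^1, r^4}: (-1/2 + sqrt(5)/2)*(-1/2 + sqrt(5)/2), {r^2, r^3}: (-sqrt(5)/2 - 1/2)*(-sqrt(5)/2 - 1/2), {s, sr, ..., sr^4}: (0)*(0)
so (chi_3 * chi_3) takes values
  {e} -> 4, {r^1, r^4} -> 3/2 - sqrt(5)/2, {r^2, r^3} -> sqrt(5)/2 + 3/2, {s, sr, ..., sr^4} -> 0.
Now take the inner product of this character with each irreducible chi from the table, <chi_3*chi_3, chi> = (1/10) sum_C |C| (chi_3*chi_3)(C) conj(chi(C)):
  <chi_3*chi_3, chi_1> = (1/10)[1*(4)*conj(1) + 2*(3/2 - sqrt(5)/2)*conj(1) + 2*(sqrt(5)/2 + 3/2)*conj(1) + 5*(0)*conj(1)]
      = (1/10)[(4) + (3 - sqrt(5)) + (sqrt(5) + 3) + (0)] = 10/10 = 1
  <chi_3*chi_3, chi_2> = (1/10)[1*(4)*conj(1) + 2*(3/2 - sqrt(5)/2)*conj(1) + 2*(sqrt(5)/2 + 3/2)*conj(1) + 5*(0)*conj(-1)]
      = (1/10)[(4) + (3 - sqrt(5)) + (sqrt(5) + 3) + (0)] = 10/10 = 1
  <chi_3*chi_3, chi_3> = (1/10)[1*(4)*conj(2) + 2*(3/2 - sqrt(5)/2)*conj(-1/2 + sqrt(5)/2) + 2*(sqrt(5)/2 + 3/2)*conj(-sqrt(5)/2 - 1/2) + 5*(0)*conj(0)]
      = (1/10)[(8) + (-4 + 2*sqrt(5)) + (-2*sqrt(5) - 4) + (0)] = 0/10 = 0
  <chi_3*chi_3, chi_4> = (1/10)[1*(4)*conj(2) + 2*(3/2 - sqrt(5)/2)*conj(-sqrt(5)/2 - 1/2) + 2*(sqrt(5)/2 + 3/2)*conj(-1/2 + sqrt(5)/2) + 5*(0)*conj(0)]
      = (1/10)[(8) + (1 - sqrt(5)) + (1 + sqrt(5)) + (0)] = 10/10 = 1
Hence the multiplicities are chi_1: 1, chi_2: 1, chi_4: 1. Dimension check: dim(chi_3)*dim(chi_3) = 2*2 = 4 and sum (mult * dim) = 1*1 + 1*1 + 1*2 = 4.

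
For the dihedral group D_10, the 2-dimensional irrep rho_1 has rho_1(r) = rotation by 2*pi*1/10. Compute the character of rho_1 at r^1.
chi_{rho_1}(r^1) = 2*cos(2*pi*1*1/10) = 1/2 + sqrt(5)/2

rho_1(r^1) is rotation by angle 2*pi*1*1/10, whose trace is 2*cos(2*pi*1*1/10) = 1/2 + sqrt(5)/2.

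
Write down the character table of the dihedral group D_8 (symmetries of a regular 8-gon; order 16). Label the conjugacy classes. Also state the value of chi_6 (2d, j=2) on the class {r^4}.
Conjugacy classes: {e} of size 1, {r^4} of size 1, {r^1, r^7} of size 2, {r^2, r^6} of size 2, {r^3, r^5} of size 2, {s, sr^2, ...} of size 4, {sr, sr^3, ...} of size 4.
Character table:
  irrep \ class              {e} (size 1)  {r^4} (size 1)  {r^1, r^7} (size 2)  {r^2, r^6} (size 2)  {r^3, r^5} (size 2)  {s, sr^2, ...} (size 4)  {sr, sr^3, ...} (size 4)
  chi_1 (triv)               1             1               1                    1                    1                    1                        1                       
  chi_2 (sign: r->1, s->-1)  1             1               1                    1                    1                    -1                       -1                      
  chi_3 (r->-1, s->1)        1             1               -1                   1                    -1                   1                        -1                      
  chi_4 (r->-1, s->-1)       1             1               -1                   1                    -1                   -1                       1                       
  chi_5 (2d, j=1)            2             -2              sqrt(2)              0                    -sqrt(2)             0                        0                       
  chi_6 (2d, j=2)            2             2               0                    -2                   0                    0                        0                       
  chi_7 (2d, j=3)            2             -2              -sqrt(2)             0                    sqrt(2)              0                        0                       

Spot check: chi_6 (2d, j=2) on {r^4} = 2.

Derivation: D_8 has order 2*8 = 16 with 7 conjugacy classes, hence 7 irreducibles. Sum of squared dims 1 + 1 + 1 + 1 + 4 + 4 + 4 = 16 = |G|. Linear characters come from the abelianisation; the 2-dimensional irreps have character r^k -> 2*cos(2*pi*j*k/8), reflections -> 0.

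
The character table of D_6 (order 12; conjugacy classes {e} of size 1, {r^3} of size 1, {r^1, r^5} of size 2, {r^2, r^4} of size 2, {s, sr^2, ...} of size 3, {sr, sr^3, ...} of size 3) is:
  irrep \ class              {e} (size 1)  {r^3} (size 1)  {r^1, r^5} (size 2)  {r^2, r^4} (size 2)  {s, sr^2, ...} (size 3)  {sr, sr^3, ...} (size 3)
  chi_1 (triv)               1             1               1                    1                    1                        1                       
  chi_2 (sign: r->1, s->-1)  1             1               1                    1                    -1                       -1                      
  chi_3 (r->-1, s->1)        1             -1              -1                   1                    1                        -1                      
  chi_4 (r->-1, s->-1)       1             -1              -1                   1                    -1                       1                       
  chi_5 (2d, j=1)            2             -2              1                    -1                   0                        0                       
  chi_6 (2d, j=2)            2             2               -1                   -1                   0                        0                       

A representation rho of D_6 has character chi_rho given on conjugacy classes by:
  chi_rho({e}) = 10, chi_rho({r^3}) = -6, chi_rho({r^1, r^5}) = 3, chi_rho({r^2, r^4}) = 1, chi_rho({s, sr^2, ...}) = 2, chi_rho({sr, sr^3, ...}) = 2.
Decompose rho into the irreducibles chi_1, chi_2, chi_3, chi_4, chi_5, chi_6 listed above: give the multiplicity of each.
Multiplicities: chi_1: 2, chi_2: 0, chi_3: 1, chi_4: 1, chi_5: 3, chi_6: 0.

Solution. Use <chi_rho, chi> = (1/|G|) sum_C |C| * chi_rho(C) * conj(chi(C)) with |G| = 12 for each irreducible chi in the table:
  <chi_rho, chi_1> = (1/12)[1*(10)*conj(1) + 1*(-6)*conj(1) + 2*(3)*conj(1) + 2*(1)*conj(1) + 3*(2)*conj(1) + 3*(2)*conj(1)]
      = (1/12)[(10) + (-6) + (6) + (2) + (6) + (6)] = 24/12 = 2
  <chi_rho, chi_2> = (1/12)[1*(10)*conj(1) + 1*(-6)*conj(1) + 2*(3)*conj(1) + 2*(1)*conj(1) + 3*(2)*conj(-1) + 3*(2)*conj(-1)]
      = (1/12)[(10) + (-6) + (6) + (2) + (-6) + (-6)] = 0/12 = 0
  <chi_rho, chi_3> = (1/12)[1*(10)*conj(1) + 1*(-6)*conj(-1) + 2*(3)*conj(-1) + 2*(1)*conj(1) + 3*(2)*conj(1) + 3*(2)*conj(-1)]
      = (1/12)[(10) + (6) + (-6) + (2) + (6) + (-6)] = 12/12 = 1
  <chi_rho, chi_4> = (1/12)[1*(10)*conj(1) + 1*(-6)*conj(-1) + 2*(3)*conj(-1) + 2*(1)*conj(1) + 3*(2)*conj(-1) + 3*(2)*conj(1)]
      = (1/12)[(10) + (6) + (-6) + (2) + (-6) + (6)] = 12/12 = 1
  <chi_rho, chi_5> = (1/12)[1*(10)*conj(2) + 1*(-6)*conj(-2) + 2*(3)*conj(1) + 2*(1)*conj(-1) + 3*(2)*conj(0) + 3*(2)*conj(0)]
      = (1/12)[(20) + (12) + (6) + (-2) + (0) + (0)] = 36/12 = 3
  <chi_rho, chi_6> = (1/12)[1*(10)*conj(2) + 1*(-6)*conj(2) + 2*(3)*conj(-1) + 2*(1)*conj(-1) + 3*(2)*conj(0) + 3*(2)*conj(0)]
      = (1/12)[(20) + (-12) + (-6) + (-2) + (0) + (0)] = 0/12 = 0
Dimension check: dim(rho) = sum (mult * dim) = 2*1 + 0*1 + 1*1 + 1*1 + 3*2 + 0*2 = 10 = chi_rho(e) = 10.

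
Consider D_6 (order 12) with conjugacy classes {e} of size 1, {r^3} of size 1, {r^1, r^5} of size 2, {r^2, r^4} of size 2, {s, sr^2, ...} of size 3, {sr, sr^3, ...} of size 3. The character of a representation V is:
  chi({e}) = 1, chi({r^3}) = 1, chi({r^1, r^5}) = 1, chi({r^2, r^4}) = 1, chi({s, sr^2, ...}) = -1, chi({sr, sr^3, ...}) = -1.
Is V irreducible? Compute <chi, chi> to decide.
Irreducible: <chi, chi> = 1.

Explanation: <chi, chi> = (1/|G|) sum_C |C| * |chi(C)|^2 = (1/12)[1*|1|^2 + 1*|1|^2 + 2*|1|^2 + 2*|1|^2 + 3*|-1|^2 + 3*|-1|^2]
  = (1/12)[(1) + (1) + (2) + (2) + (3) + (3)] = 12/12 = 1.
A character is irreducible iff <chi, chi> = 1, so this representation is irreducible.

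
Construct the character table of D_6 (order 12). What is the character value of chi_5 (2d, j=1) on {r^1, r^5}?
Conjugacy classes: {e} of size 1, {r^3} of size 1, {r^1, r^5} of size 2, {r^2, r^4} of size 2, {s, sr^2, ...} of size 3, {sr, sr^3, ...} of size 3.
Character table:
  irrep \ class              {e} (size 1)  {r^3} (size 1)  {r^1, r^5} (size 2)  {r^2, r^4} (size 2)  {s, sr^2, ...} (size 3)  {sr, sr^3, ...} (size 3)
  chi_1 (triv)               1             1               1                    1                    1                        1                       
  chi_2 (sign: r->1, s->-1)  1             1               1                    1                    -1                       -1                      
  chi_3 (r->-1, s->1)        1             -1              -1                   1                    1                        -1                      
  chi_4 (r->-1, s->-1)       1             -1              -1                   1                    -1                       1                       
  chi_5 (2d, j=1)            2             -2              1                    -1                   0                        0                       
  chi_6 (2d, j=2)            2             2               -1                   -1                   0                        0                       

Spot check: chi_5 (2d, j=1) on {r^1, r^5} = 1.

Justification: D_6 has order 2*6 = 12 with 6 conjugacy classes, hence 6 irreducibles. Sum of squared dims 1 + 1 + 1 + 1 + 4 + 4 = 12 = |G|. Linear characters come from the abelianisation; the 2-dimensional irreps have character r^k -> 2*cos(2*pi*j*k/6), reflections -> 0.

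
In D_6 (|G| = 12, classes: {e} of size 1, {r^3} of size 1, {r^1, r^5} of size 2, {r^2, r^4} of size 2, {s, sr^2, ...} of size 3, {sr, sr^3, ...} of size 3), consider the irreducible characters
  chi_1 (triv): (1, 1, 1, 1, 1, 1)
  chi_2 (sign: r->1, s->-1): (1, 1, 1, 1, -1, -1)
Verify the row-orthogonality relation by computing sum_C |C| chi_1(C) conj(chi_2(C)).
Sum = 0; so <chi_1, chi_2> = 0 (distinct irreducibles are orthogonal).

Argument: Compute term by term over conjugacy classes (|C| * chi_1(C) * conj(chi_2(C))):
  1*(1)*conj(1) + 1*(1)*conj(1) + 2*(1)*conj(1) + 2*(1)*conj(1) + 3*(1)*conj(-1) + 3*(1)*conj(-1)
  = (1) + (1) + (2) + (2) + (-3) + (-3)
  = 0.
Dividing by |G| = 12 gives 0/12 = 0, matching the row-orthogonality relation <chi_1, chi_2> = [chi_1 = chi_2].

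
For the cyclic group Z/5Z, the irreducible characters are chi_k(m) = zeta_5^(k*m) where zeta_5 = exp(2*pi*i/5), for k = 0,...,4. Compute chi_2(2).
chi_2(2) = zeta_5^4 = exp(-2*I*pi/5)

Proof sketch: chi_2(2) = zeta_5^(2*2) = zeta_5^4. Since zeta_5^5 = 1, this equals zeta_5^4 = exp(2*pi*i*4/5) = exp(-2*I*pi/5).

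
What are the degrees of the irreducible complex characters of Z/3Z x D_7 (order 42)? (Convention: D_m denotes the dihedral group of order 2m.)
Dimensions: 1, 1, 1, 1, 1, 1, 2, 2, 2, 2, 2, 2, 2, 2, 2

There are 15 irreducibles (= number of conjugacy classes). Their dimensions d_i satisfy sum d_i^2 = |G| = 42: 1 + 1 + 1 + 1 + 1 + 1 + 4 + 4 + 4 + 4 + 4 + 4 + 4 + 4 + 4 = 42. (For the product with Z/3Z: each of the 3 1-dim characters of Z/3Z tensors with each irrep of D_7, giving 3 copies of each D_7-dimension.)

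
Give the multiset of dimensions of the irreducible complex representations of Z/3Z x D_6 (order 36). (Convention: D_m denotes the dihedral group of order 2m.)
Dimensions: 1, 1, 1, 1, 1, 1, 1, 1, 1, 1, 1, 1, 2, 2, 2, 2, 2, 2

Working: There are 18 irreducibles (= number of conjugacy classes). Their dimensions d_i satisfy sum d_i^2 = |G| = 36: 1 + 1 + 1 + 1 + 1 + 1 + 1 + 1 + 1 + 1 + 1 + 1 + 4 + 4 + 4 + 4 + 4 + 4 = 36. (For the product with Z/3Z: each of the 3 1-dim characters of Z/3Z tensors with each irrep of D_6, giving 3 copies of each D_6-dimension.)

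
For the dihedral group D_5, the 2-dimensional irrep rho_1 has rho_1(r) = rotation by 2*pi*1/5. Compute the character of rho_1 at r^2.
chi_{rho_1}(r^2) = 2*cos(2*pi*1*2/5) = -sqrt(5)/2 - 1/2

Reasoning: rho_1(r^2) is rotation by angle 2*pi*1*2/5, whose trace is 2*cos(2*pi*1*2/5) = -sqrt(5)/2 - 1/2.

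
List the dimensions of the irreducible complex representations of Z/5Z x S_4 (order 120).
Dimensions: 1, 1, 1, 1, 1, 1, 1, 1, 1, 1, 2, 2, 2, 2, 2, 3, 3, 3, 3, 3, 3, 3, 3, 3, 3

Justification: There are 25 irreducibles (= number of conjugacy classes). Their dimensions d_i satisfy sum d_i^2 = |G| = 120: 1 + 1 + 1 + 1 + 1 + 1 + 1 + 1 + 1 + 1 + 4 + 4 + 4 + 4 + 4 + 9 + 9 + 9 + 9 + 9 + 9 + 9 + 9 + 9 + 9 = 120. (For the product with Z/5Z: each of the 5 1-dim characters of Z/5Z tensors with each irrep of S_4, giving 5 copies of each S_4-dimension.)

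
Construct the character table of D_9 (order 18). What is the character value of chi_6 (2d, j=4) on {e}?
Conjugacy classes: {e} of size 1, {r^1, r^8} of size 2, {r^2, r^7} of size 2, {r^3, r^6} of size 2, {r^4, r^5} of size 2, {s, sr, ..., sr^8} of size 9.
Character table:
  irrep \ class              {e} (size 1)  {r^1, r^8} (size 2)  {r^2, r^7} (size 2)  {r^3, r^6} (size 2)  {r^4, r^5} (size 2)  {s, sr, ..., sr^8} (size 9)
  chi_1 (triv)               1             1                    1                    1                    1                    1                          
  chi_2 (sign: r->1, s->-1)  1             1                    1                    1                    1                    -1                         
  chi_3 (2d, j=1)            2             2*cos(2*pi/9)        2*cos(4*pi/9)        -1                   -2*cos(pi/9)         0                          
  chi_4 (2d, j=2)            2             2*cos(4*pi/9)        -2*cos(pi/9)         -1                   2*cos(2*pi/9)        0                          
  chi_5 (2d, j=3)            2             -1                   -1                   2                    -1                   0                          
  chi_6 (2d, j=4)            2             -2*cos(pi/9)         2*cos(2*pi/9)        -1                   2*cos(4*pi/9)        0                          

Spot check: chi_6 (2d, j=4) on {e} = 2.

Argument: D_9 has order 2*9 = 18 with 6 conjugacy classes, hence 6 irreducibles. Sum of squared dims 1 + 1 + 4 + 4 + 4 + 4 = 18 = |G|. Linear characters come from the abelianisation; the 2-dimensional irreps have character r^k -> 2*cos(2*pi*j*k/9), reflections -> 0.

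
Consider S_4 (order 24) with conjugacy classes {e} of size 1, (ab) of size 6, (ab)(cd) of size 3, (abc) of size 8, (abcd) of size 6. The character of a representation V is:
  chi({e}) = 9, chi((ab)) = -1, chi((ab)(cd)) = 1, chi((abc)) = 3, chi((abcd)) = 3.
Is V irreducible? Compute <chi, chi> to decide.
Not irreducible (reducible): <chi, chi> = 9 > 1.

Justification: <chi, chi> = (1/|G|) sum_C |C| * |chi(C)|^2 = (1/24)[1*|9|^2 + 6*|-1|^2 + 3*|1|^2 + 8*|3|^2 + 6*|3|^2]
  = (1/24)[(81) + (6) + (3) + (72) + (54)] = 216/24 = 9.
A character is irreducible iff <chi, chi> = 1, so this representation is reducible.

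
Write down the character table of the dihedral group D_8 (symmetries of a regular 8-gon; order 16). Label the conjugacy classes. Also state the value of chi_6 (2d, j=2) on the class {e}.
Conjugacy classes: {e} of size 1, {r^4} of size 1, {r^1, r^7} of size 2, {r^2, r^6} of size 2, {r^3, r^5} of size 2, {s, sr^2, ...} of size 4, {sr, sr^3, ...} of size 4.
Character table:
  irrep \ class              {e} (size 1)  {r^4} (size 1)  {r^1, r^7} (size 2)  {r^2, r^6} (size 2)  {r^3, r^5} (size 2)  {s, sr^2, ...} (size 4)  {sr, sr^3, ...} (size 4)
  chi_1 (triv)               1             1               1                    1                    1                    1                        1                       
  chi_2 (sign: r->1, s->-1)  1             1               1                    1                    1                    -1                       -1                      
  chi_3 (r->-1, s->1)        1             1               -1                   1                    -1                   1                        -1                      
  chi_4 (r->-1, s->-1)       1             1               -1                   1                    -1                   -1                       1                       
  chi_5 (2d, j=1)            2             -2              sqrt(2)              0                    -sqrt(2)             0                        0                       
  chi_6 (2d, j=2)            2             2               0                    -2                   0                    0                        0                       
  chi_7 (2d, j=3)            2             -2              -sqrt(2)             0                    sqrt(2)              0                        0                       

Spot check: chi_6 (2d, j=2) on {e} = 2.

Working: D_8 has order 2*8 = 16 with 7 conjugacy classes, hence 7 irreducibles. Sum of squared dims 1 + 1 + 1 + 1 + 4 + 4 + 4 = 16 = |G|. Linear characters come from the abelianisation; the 2-dimensional irreps have character r^k -> 2*cos(2*pi*j*k/8), reflections -> 0.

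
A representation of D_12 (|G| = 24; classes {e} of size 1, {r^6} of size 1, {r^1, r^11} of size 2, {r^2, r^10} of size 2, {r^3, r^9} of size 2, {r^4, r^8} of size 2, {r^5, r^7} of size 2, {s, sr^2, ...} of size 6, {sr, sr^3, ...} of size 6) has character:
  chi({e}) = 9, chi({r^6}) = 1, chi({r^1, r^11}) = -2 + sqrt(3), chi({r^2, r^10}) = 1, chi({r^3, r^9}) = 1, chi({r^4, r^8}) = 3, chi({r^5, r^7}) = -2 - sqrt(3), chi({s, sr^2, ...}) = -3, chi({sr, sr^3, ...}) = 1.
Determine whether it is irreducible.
Not irreducible (reducible): <chi, chi> = 8 > 1.

Justification: <chi, chi> = (1/|G|) sum_C |C| * |chi(C)|^2 = (1/24)[1*|9|^2 + 1*|1|^2 + 2*|-2 + sqrt(3)|^2 + 2*|1|^2 + 2*|1|^2 + 2*|3|^2 + 2*|-2 - sqrt(3)|^2 + 6*|-3|^2 + 6*|1|^2]
  = (1/24)[(81) + (1) + (14 - 8*sqrt(3)) + (2) + (2) + (18) + (8*sqrt(3) + 14) + (54) + (6)] = 192/24 = 8.
A character is irreducible iff <chi, chi> = 1, so this representation is reducible.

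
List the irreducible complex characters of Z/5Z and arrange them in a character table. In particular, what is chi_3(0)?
Character table of Z/5Z (irreps indexed chi_0,...,chi_4 with chi_k(m) = zeta_5^(k*m), zeta_5 = exp(2*pi*i/5)):
  irrep \ class  {0} (size 1)  {1} (size 1)    {2} (size 1)    {3} (size 1)    {4} (size 1)  
  chi_0          1             1               1               1               1             
  chi_1          1             exp(2*I*pi/5)   exp(4*I*pi/5)   exp(-4*I*pi/5)  exp(-2*I*pi/5)
  chi_2          1             exp(4*I*pi/5)   exp(-2*I*pi/5)  exp(2*I*pi/5)   exp(-4*I*pi/5)
  chi_3          1             exp(-4*I*pi/5)  exp(2*I*pi/5)   exp(-2*I*pi/5)  exp(4*I*pi/5) 
  chi_4          1             exp(-2*I*pi/5)  exp(-4*I*pi/5)  exp(4*I*pi/5)   exp(2*I*pi/5) 

Spot check: chi_3(0) = zeta_5^(3*0) = zeta_5^0 = 1.

Reasoning: Z/5Z is abelian, so all 5 irreducible complex representations are 1-dimensional. They are given by chi_k(m) = zeta_5^(k*m) for k = 0,...,4. Row orthogonality: sum_m chi_k(m) conj(chi_l(m)) = 5 * [k = l].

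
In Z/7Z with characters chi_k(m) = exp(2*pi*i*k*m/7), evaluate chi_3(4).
chi_3(4) = zeta_7^12 = exp(-4*I*pi/7)

Proof sketch: chi_3(4) = zeta_7^(3*4) = zeta_7^12. Since zeta_7^7 = 1, this equals zeta_7^5 = exp(2*pi*i*5/7) = exp(-4*I*pi/7).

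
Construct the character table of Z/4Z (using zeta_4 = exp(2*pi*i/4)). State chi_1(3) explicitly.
Character table of Z/4Z (irreps indexed chi_0,...,chi_3 with chi_k(m) = zeta_4^(k*m), zeta_4 = exp(2*pi*i/4)):
  irrep \ class  {0} (size 1)  {1} (size 1)  {2} (size 1)  {3} (size 1)
  chi_0          1             1             1             1           
  chi_1          1             I             -1            -I          
  chi_2          1             -1            1             -1          
  chi_3          1             -I            -1            I           

Spot check: chi_1(3) = zeta_4^(1*3) = zeta_4^3 = -I.

Explanation: Z/4Z is abelian, so all 4 irreducible complex representations are 1-dimensional. They are given by chi_k(m) = zeta_4^(k*m) for k = 0,...,3. Row orthogonality: sum_m chi_k(m) conj(chi_l(m)) = 4 * [k = l].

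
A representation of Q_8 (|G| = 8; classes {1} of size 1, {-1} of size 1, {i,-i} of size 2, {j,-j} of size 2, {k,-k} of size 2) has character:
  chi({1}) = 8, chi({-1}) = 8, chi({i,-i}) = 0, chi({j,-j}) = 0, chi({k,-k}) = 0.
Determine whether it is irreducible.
Not irreducible (reducible): <chi, chi> = 16 > 1.

Solution. <chi, chi> = (1/|G|) sum_C |C| * |chi(C)|^2 = (1/8)[1*|8|^2 + 1*|8|^2 + 2*|0|^2 + 2*|0|^2 + 2*|0|^2]
  = (1/8)[(64) + (64) + (0) + (0) + (0)] = 128/8 = 16.
A character is irreducible iff <chi, chi> = 1, so this representation is reducible.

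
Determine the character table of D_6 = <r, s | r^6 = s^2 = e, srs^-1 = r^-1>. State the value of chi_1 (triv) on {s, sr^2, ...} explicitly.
Conjugacy classes: {e} of size 1, {r^3} of size 1, {r^1, r^5} of size 2, {r^2, r^4} of size 2, {s, sr^2, ...} of size 3, {sr, sr^3, ...} of size 3.
Character table:
  irrep \ class              {e} (size 1)  {r^3} (size 1)  {r^1, r^5} (size 2)  {r^2, r^4} (size 2)  {s, sr^2, ...} (size 3)  {sr, sr^3, ...} (size 3)
  chi_1 (triv)               1             1               1                    1                    1                        1                       
  chi_2 (sign: r->1, s->-1)  1             1               1                    1                    -1                       -1                      
  chi_3 (r->-1, s->1)        1             -1              -1                   1                    1                        -1                      
  chi_4 (r->-1, s->-1)       1             -1              -1                   1                    -1                       1                       
  chi_5 (2d, j=1)            2             -2              1                    -1                   0                        0                       
  chi_6 (2d, j=2)            2             2               -1                   -1                   0                        0                       

Spot check: chi_1 (triv) on {s, sr^2, ...} = 1.

Explanation: D_6 has order 2*6 = 12 with 6 conjugacy classes, hence 6 irreducibles. Sum of squared dims 1 + 1 + 1 + 1 + 4 + 4 = 12 = |G|. Linear characters come from the abelianisation; the 2-dimensional irreps have character r^k -> 2*cos(2*pi*j*k/6), reflections -> 0.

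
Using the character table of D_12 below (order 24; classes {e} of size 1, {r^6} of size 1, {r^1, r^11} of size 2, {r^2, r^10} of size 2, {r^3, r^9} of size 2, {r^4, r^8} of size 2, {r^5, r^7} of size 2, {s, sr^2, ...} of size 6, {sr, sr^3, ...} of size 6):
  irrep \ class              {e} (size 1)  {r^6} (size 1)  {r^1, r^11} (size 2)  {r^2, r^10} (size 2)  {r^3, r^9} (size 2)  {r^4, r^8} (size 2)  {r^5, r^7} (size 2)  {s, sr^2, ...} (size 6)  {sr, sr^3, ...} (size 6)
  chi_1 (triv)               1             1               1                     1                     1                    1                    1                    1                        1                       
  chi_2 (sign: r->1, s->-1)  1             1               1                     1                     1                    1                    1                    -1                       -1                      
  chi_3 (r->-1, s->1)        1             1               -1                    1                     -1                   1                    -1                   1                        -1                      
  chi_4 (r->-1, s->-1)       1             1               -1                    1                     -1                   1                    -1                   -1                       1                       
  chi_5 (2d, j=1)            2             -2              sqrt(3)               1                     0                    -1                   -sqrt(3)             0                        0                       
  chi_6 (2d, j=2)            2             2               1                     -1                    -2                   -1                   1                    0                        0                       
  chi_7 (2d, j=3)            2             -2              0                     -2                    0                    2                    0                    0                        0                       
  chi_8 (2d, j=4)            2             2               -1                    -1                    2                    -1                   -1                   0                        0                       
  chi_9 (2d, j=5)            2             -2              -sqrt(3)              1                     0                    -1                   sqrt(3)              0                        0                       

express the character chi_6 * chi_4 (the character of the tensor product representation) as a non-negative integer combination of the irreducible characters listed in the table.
chi_6 tensor chi_4 = chi_8 (all other irreducibles have multiplicity 0).

Justification: The character of a tensor product is the pointwise product (chi_6 * chi_4)(C) = chi_6(C) * chi_4(C):
  {e}: (2)*(1), {r^6}: (2)*(1), {r^1, r^11}: (1)*(-1), {r^2, r^10}: (-1)*(1), {r^3, r^9}: (-2)*(-1), {r^4, r^8}: (-1)*(1), {r^5, r^7}: (1)*(-1), {s, sr^2, ...}: (0)*(-1), {sr, sr^3, ...}: (0)*(1)
so (chi_6 * chi_4) takes values
  {e} -> 2, {r^6} -> 2, {r^1, r^11} -> -1, {r^2, r^10} -> -1, {r^3, r^9} -> 2, {r^4, r^8} -> -1, {r^5, r^7} -> -1, {s, sr^2, ...} -> 0, {sr, sr^3, ...} -> 0.
Now take the inner product of this character with each irreducible chi from the table, <chi_6*chi_4, chi> = (1/24) sum_C |C| (chi_6*chi_4)(C) conj(chi(C)):
  <chi_6*chi_4, chi_1> = (1/24)[1*(2)*conj(1) + 1*(2)*conj(1) + 2*(-1)*conj(1) + 2*(-1)*conj(1) + 2*(2)*conj(1) + 2*(-1)*conj(1) + 2*(-1)*conj(1) + 6*(0)*conj(1) + 6*(0)*conj(1)]
      = (1/24)[(2) + (2) + (-2) + (-2) + (4) + (-2) + (-2) + (0) + (0)] = 0/24 = 0
  <chi_6*chi_4, chi_2> = (1/24)[1*(2)*conj(1) + 1*(2)*conj(1) + 2*(-1)*conj(1) + 2*(-1)*conj(1) + 2*(2)*conj(1) + 2*(-1)*conj(1) + 2*(-1)*conj(1) + 6*(0)*conj(-1) + 6*(0)*conj(-1)]
      = (1/24)[(2) + (2) + (-2) + (-2) + (4) + (-2) + (-2) + (0) + (0)] = 0/24 = 0
  <chi_6*chi_4, chi_3> = (1/24)[1*(2)*conj(1) + 1*(2)*conj(1) + 2*(-1)*conj(-1) + 2*(-1)*conj(1) + 2*(2)*conj(-1) + 2*(-1)*conj(1) + 2*(-1)*conj(-1) + 6*(0)*conj(1) + 6*(0)*conj(-1)]
      = (1/24)[(2) + (2) + (2) + (-2) + (-4) + (-2) + (2) + (0) + (0)] = 0/24 = 0
  <chi_6*chi_4, chi_4> = (1/24)[1*(2)*conj(1) + 1*(2)*conj(1) + 2*(-1)*conj(-1) + 2*(-1)*conj(1) + 2*(2)*conj(-1) + 2*(-1)*conj(1) + 2*(-1)*conj(-1) + 6*(0)*conj(-1) + 6*(0)*conj(1)]
      = (1/24)[(2) + (2) + (2) + (-2) + (-4) + (-2) + (2) + (0) + (0)] = 0/24 = 0
  <chi_6*chi_4, chi_5> = (1/24)[1*(2)*conj(2) + 1*(2)*conj(-2) + 2*(-1)*conj(sqrt(3)) + 2*(-1)*conj(1) + 2*(2)*conj(0) + 2*(-1)*conj(-1) + 2*(-1)*conj(-sqrt(3)) + 6*(0)*conj(0) + 6*(0)*conj(0)]
      = (1/24)[(4) + (-4) + (-2*sqrt(3)) + (-2) + (0) + (2) + (2*sqrt(3)) + (0) + (0)] = 0/24 = 0
  <chi_6*chi_4, chi_6> = (1/24)[1*(2)*conj(2) + 1*(2)*conj(2) + 2*(-1)*conj(1) + 2*(-1)*conj(-1) + 2*(2)*conj(-2) + 2*(-1)*conj(-1) + 2*(-1)*conj(1) + 6*(0)*conj(0) + 6*(0)*conj(0)]
      = (1/24)[(4) + (4) + (-2) + (2) + (-8) + (2) + (-2) + (0) + (0)] = 0/24 = 0
  <chi_6*chi_4, chi_7> = (1/24)[1*(2)*conj(2) + 1*(2)*conj(-2) + 2*(-1)*conj(0) + 2*(-1)*conj(-2) + 2*(2)*conj(0) + 2*(-1)*conj(2) + 2*(-1)*conj(0) + 6*(0)*conj(0) + 6*(0)*conj(0)]
      = (1/24)[(4) + (-4) + (0) + (4) + (0) + (-4) + (0) + (0) + (0)] = 0/24 = 0
  <chi_6*chi_4, chi_8> = (1/24)[1*(2)*conj(2) + 1*(2)*conj(2) + 2*(-1)*conj(-1) + 2*(-1)*conj(-1) + 2*(2)*conj(2) + 2*(-1)*conj(-1) + 2*(-1)*conj(-1) + 6*(0)*conj(0) + 6*(0)*conj(0)]
      = (1/24)[(4) + (4) + (2) + (2) + (8) + (2) + (2) + (0) + (0)] = 24/24 = 1
  <chi_6*chi_4, chi_9> = (1/24)[1*(2)*conj(2) + 1*(2)*conj(-2) + 2*(-1)*conj(-sqrt(3)) + 2*(-1)*conj(1) + 2*(2)*conj(0) + 2*(-1)*conj(-1) + 2*(-1)*conj(sqrt(3)) + 6*(0)*conj(0) + 6*(0)*conj(0)]
      = (1/24)[(4) + (-4) + (2*sqrt(3)) + (-2) + (0) + (2) + (-2*sqrt(3)) + (0) + (0)] = 0/24 = 0
Hence the multiplicities are chi_8: 1. Dimension check: dim(chi_6)*dim(chi_4) = 2*1 = 2 and sum (mult * dim) = 1*2 = 2.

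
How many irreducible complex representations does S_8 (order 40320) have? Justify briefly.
22

Derivation: The number of irreducible complex representations of a finite group equals its number of conjugacy classes. Conjugacy classes in S_8 correspond to cycle types, i.e. partitions of 8; there are p(8) = 22 of them, so S_8 (order 40320) has exactly 22 irreducible complex representations.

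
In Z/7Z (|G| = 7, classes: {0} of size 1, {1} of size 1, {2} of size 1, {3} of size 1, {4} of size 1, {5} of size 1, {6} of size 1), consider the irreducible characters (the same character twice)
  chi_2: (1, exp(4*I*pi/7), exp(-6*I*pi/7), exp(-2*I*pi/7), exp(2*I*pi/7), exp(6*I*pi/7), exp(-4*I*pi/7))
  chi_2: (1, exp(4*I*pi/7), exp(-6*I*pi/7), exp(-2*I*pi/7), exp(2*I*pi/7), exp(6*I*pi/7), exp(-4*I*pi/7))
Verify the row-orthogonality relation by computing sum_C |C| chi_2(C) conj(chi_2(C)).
Sum = 7 = |G| = 7; so <chi_2, chi_2> = 1 (norm-1 confirms irreducibility).

Explanation: Compute term by term over conjugacy classes (|C| * chi_2(C) * conj(chi_2(C))):
  1*(1)*conj(1) + 1*(exp(4*I*pi/7))*conj(exp(4*I*pi/7)) + 1*(exp(-6*I*pi/7))*conj(exp(-6*I*pi/7)) + 1*(exp(-2*I*pi/7))*conj(exp(-2*I*pi/7)) + 1*(exp(2*I*pi/7))*conj(exp(2*I*pi/7)) + 1*(exp(6*I*pi/7))*conj(exp(6*I*pi/7)) + 1*(exp(-4*I*pi/7))*conj(exp(-4*I*pi/7))
  = (1) + (1) + (1) + (1) + (1) + (1) + (1)
  = 7.
(Exp terms are combined using exp(i*s)*conj(exp(i*t)) = exp(i*(s-t)), and sums of them are collapsed using the identity that for every m > 1 the m distinct m-th roots of unity sum to 0, e.g. 1 + exp(2*I*pi/3) + exp(-2*I*pi/3) = 0.)
Dividing by |G| = 7 gives 7/7 = 1, matching the row-orthogonality relation <chi_2, chi_2> = [chi_2 = chi_2].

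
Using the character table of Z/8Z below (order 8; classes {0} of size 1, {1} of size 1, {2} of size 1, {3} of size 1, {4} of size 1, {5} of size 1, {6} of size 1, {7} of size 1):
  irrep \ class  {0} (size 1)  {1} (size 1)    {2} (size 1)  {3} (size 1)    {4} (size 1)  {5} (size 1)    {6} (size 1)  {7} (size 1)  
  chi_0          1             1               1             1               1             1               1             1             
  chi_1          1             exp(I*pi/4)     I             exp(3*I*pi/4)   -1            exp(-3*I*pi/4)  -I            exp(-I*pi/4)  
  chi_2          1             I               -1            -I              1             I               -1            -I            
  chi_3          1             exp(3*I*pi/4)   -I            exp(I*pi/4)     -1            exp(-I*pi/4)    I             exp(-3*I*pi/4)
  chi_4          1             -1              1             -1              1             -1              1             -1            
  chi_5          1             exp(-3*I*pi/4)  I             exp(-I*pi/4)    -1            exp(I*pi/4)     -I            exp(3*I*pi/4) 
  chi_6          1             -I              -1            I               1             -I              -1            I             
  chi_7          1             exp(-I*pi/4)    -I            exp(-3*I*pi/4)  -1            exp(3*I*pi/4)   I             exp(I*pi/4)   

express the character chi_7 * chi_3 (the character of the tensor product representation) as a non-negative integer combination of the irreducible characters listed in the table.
chi_7 tensor chi_3 = chi_2 (all other irreducibles have multiplicity 0).

Explanation: The character of a tensor product is the pointwise product (chi_7 * chi_3)(C) = chi_7(C) * chi_3(C):
  {0}: (1)*(1), {1}: (exp(-I*pi/4))*(exp(3*I*pi/4)), {2}: (-I)*(-I), {3}: (exp(-3*I*pi/4))*(exp(I*pi/4)), {4}: (-1)*(-1), {5}: (exp(3*I*pi/4))*(exp(-I*pi/4)), {6}: (I)*(I), {7}: (exp(I*pi/4))*(exp(-3*I*pi/4))
so (chi_7 * chi_3) takes values
  {0} -> 1, {1} -> I, {2} -> -1, {3} -> -I, {4} -> 1, {5} -> I, {6} -> -1, {7} -> -I.
Now take the inner product of this character with each irreducible chi from the table, <chi_7*chi_3, chi> = (1/8) sum_C |C| (chi_7*chi_3)(C) conj(chi(C)):
  <chi_7*chi_3, chi_0> = (1/8)[1*(1)*conj(1) + 1*(I)*conj(1) + 1*(-1)*conj(1) + 1*(-I)*conj(1) + 1*(1)*conj(1) + 1*(I)*conj(1) + 1*(-1)*conj(1) + 1*(-I)*conj(1)]
      = (1/8)[(1) + (I) + (-1) + (-I) + (1) + (I) + (-1) + (-I)] = 0/8 = 0
  <chi_7*chi_3, chi_1> = (1/8)[1*(1)*conj(1) + 1*(I)*conj(exp(I*pi/4)) + 1*(-1)*conj(I) + 1*(-I)*conj(exp(3*I*pi/4)) + 1*(1)*conj(-1) + 1*(I)*conj(exp(-3*I*pi/4)) + 1*(-1)*conj(-I) + 1*(-I)*conj(exp(-I*pi/4))]
      = (1/8)[(1) + (exp(I*pi/4)) + (I) + (-exp(-I*pi/4)) + (-1) + (exp(-3*I*pi/4)) + (-I) + (-exp(3*I*pi/4))] = 0/8 = 0
  <chi_7*chi_3, chi_2> = (1/8)[1*(1)*conj(1) + 1*(I)*conj(I) + 1*(-1)*conj(-1) + 1*(-I)*conj(-I) + 1*(1)*conj(1) + 1*(I)*conj(I) + 1*(-1)*conj(-1) + 1*(-I)*conj(-I)]
      = (1/8)[(1) + (1) + (1) + (1) + (1) + (1) + (1) + (1)] = 8/8 = 1
  <chi_7*chi_3, chi_3> = (1/8)[1*(1)*conj(1) + 1*(I)*conj(exp(3*I*pi/4)) + 1*(-1)*conj(-I) + 1*(-I)*conj(exp(I*pi/4)) + 1*(1)*conj(-1) + 1*(I)*conj(exp(-I*pi/4)) + 1*(-1)*conj(I) + 1*(-I)*conj(exp(-3*I*pi/4))]
      = (1/8)[(1) + (exp(-I*pi/4)) + (-I) + (-exp(I*pi/4)) + (-1) + (exp(3*I*pi/4)) + (I) + (-exp(-3*I*pi/4))] = 0/8 = 0
  <chi_7*chi_3, chi_4> = (1/8)[1*(1)*conj(1) + 1*(I)*conj(-1) + 1*(-1)*conj(1) + 1*(-I)*conj(-1) + 1*(1)*conj(1) + 1*(I)*conj(-1) + 1*(-1)*conj(1) + 1*(-I)*conj(-1)]
      = (1/8)[(1) + (-I) + (-1) + (I) + (1) + (-I) + (-1) + (I)] = 0/8 = 0
  <chi_7*chi_3, chi_5> = (1/8)[1*(1)*conj(1) + 1*(I)*conj(exp(-3*I*pi/4)) + 1*(-1)*conj(I) + 1*(-I)*conj(exp(-I*pi/4)) + 1*(1)*conj(-1) + 1*(I)*conj(exp(I*pi/4)) + 1*(-1)*conj(-I) + 1*(-I)*conj(exp(3*I*pi/4))]
      = (1/8)[(1) + (exp(-3*I*pi/4)) + (I) + (-exp(3*I*pi/4)) + (-1) + (exp(I*pi/4)) + (-I) + (-exp(-I*pi/4))] = 0/8 = 0
  <chi_7*chi_3, chi_6> = (1/8)[1*(1)*conj(1) + 1*(I)*conj(-I) + 1*(-1)*conj(-1) + 1*(-I)*conj(I) + 1*(1)*conj(1) + 1*(I)*conj(-I) + 1*(-1)*conj(-1) + 1*(-I)*conj(I)]
      = (1/8)[(1) + (-1) + (1) + (-1) + (1) + (-1) + (1) + (-1)] = 0/8 = 0
  <chi_7*chi_3, chi_7> = (1/8)[1*(1)*conj(1) + 1*(I)*conj(exp(-I*pi/4)) + 1*(-1)*conj(-I) + 1*(-I)*conj(exp(-3*I*pi/4)) + 1*(1)*conj(-1) + 1*(I)*conj(exp(3*I*pi/4)) + 1*(-1)*conj(I) + 1*(-I)*conj(exp(I*pi/4))]
      = (1/8)[(1) + (exp(3*I*pi/4)) + (-I) + (-exp(-3*I*pi/4)) + (-1) + (exp(-I*pi/4)) + (I) + (-exp(I*pi/4))] = 0/8 = 0
(Exp terms are combined using exp(i*s)*conj(exp(i*t)) = exp(i*(s-t)), and sums of them are collapsed using the identity that for every m > 1 the m distinct m-th roots of unity sum to 0, e.g. 1 + exp(2*I*pi/3) + exp(-2*I*pi/3) = 0.)
Hence the multiplicities are chi_2: 1. Dimension check: dim(chi_7)*dim(chi_3) = 1*1 = 1 and sum (mult * dim) = 1*1 = 1.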